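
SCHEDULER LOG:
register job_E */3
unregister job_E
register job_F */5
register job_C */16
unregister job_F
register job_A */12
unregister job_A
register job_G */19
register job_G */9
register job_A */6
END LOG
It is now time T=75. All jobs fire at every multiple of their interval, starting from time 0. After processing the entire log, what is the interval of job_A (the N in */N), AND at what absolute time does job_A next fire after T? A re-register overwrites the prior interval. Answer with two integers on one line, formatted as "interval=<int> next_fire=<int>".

Answer: interval=6 next_fire=78

Derivation:
Op 1: register job_E */3 -> active={job_E:*/3}
Op 2: unregister job_E -> active={}
Op 3: register job_F */5 -> active={job_F:*/5}
Op 4: register job_C */16 -> active={job_C:*/16, job_F:*/5}
Op 5: unregister job_F -> active={job_C:*/16}
Op 6: register job_A */12 -> active={job_A:*/12, job_C:*/16}
Op 7: unregister job_A -> active={job_C:*/16}
Op 8: register job_G */19 -> active={job_C:*/16, job_G:*/19}
Op 9: register job_G */9 -> active={job_C:*/16, job_G:*/9}
Op 10: register job_A */6 -> active={job_A:*/6, job_C:*/16, job_G:*/9}
Final interval of job_A = 6
Next fire of job_A after T=75: (75//6+1)*6 = 78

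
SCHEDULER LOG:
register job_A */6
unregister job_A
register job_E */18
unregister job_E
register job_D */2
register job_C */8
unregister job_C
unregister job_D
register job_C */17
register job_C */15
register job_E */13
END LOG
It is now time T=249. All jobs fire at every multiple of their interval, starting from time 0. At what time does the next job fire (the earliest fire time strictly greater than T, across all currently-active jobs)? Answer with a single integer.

Op 1: register job_A */6 -> active={job_A:*/6}
Op 2: unregister job_A -> active={}
Op 3: register job_E */18 -> active={job_E:*/18}
Op 4: unregister job_E -> active={}
Op 5: register job_D */2 -> active={job_D:*/2}
Op 6: register job_C */8 -> active={job_C:*/8, job_D:*/2}
Op 7: unregister job_C -> active={job_D:*/2}
Op 8: unregister job_D -> active={}
Op 9: register job_C */17 -> active={job_C:*/17}
Op 10: register job_C */15 -> active={job_C:*/15}
Op 11: register job_E */13 -> active={job_C:*/15, job_E:*/13}
  job_C: interval 15, next fire after T=249 is 255
  job_E: interval 13, next fire after T=249 is 260
Earliest fire time = 255 (job job_C)

Answer: 255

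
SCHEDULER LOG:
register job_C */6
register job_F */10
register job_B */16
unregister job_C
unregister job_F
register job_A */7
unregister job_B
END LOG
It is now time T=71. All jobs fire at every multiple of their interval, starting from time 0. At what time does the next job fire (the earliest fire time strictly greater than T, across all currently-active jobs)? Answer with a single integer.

Answer: 77

Derivation:
Op 1: register job_C */6 -> active={job_C:*/6}
Op 2: register job_F */10 -> active={job_C:*/6, job_F:*/10}
Op 3: register job_B */16 -> active={job_B:*/16, job_C:*/6, job_F:*/10}
Op 4: unregister job_C -> active={job_B:*/16, job_F:*/10}
Op 5: unregister job_F -> active={job_B:*/16}
Op 6: register job_A */7 -> active={job_A:*/7, job_B:*/16}
Op 7: unregister job_B -> active={job_A:*/7}
  job_A: interval 7, next fire after T=71 is 77
Earliest fire time = 77 (job job_A)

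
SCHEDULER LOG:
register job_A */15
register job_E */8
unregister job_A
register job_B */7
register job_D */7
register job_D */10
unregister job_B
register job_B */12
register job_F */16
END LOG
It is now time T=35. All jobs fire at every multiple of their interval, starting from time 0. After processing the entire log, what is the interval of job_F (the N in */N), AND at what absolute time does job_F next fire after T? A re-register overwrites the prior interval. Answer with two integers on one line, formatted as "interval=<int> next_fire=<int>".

Op 1: register job_A */15 -> active={job_A:*/15}
Op 2: register job_E */8 -> active={job_A:*/15, job_E:*/8}
Op 3: unregister job_A -> active={job_E:*/8}
Op 4: register job_B */7 -> active={job_B:*/7, job_E:*/8}
Op 5: register job_D */7 -> active={job_B:*/7, job_D:*/7, job_E:*/8}
Op 6: register job_D */10 -> active={job_B:*/7, job_D:*/10, job_E:*/8}
Op 7: unregister job_B -> active={job_D:*/10, job_E:*/8}
Op 8: register job_B */12 -> active={job_B:*/12, job_D:*/10, job_E:*/8}
Op 9: register job_F */16 -> active={job_B:*/12, job_D:*/10, job_E:*/8, job_F:*/16}
Final interval of job_F = 16
Next fire of job_F after T=35: (35//16+1)*16 = 48

Answer: interval=16 next_fire=48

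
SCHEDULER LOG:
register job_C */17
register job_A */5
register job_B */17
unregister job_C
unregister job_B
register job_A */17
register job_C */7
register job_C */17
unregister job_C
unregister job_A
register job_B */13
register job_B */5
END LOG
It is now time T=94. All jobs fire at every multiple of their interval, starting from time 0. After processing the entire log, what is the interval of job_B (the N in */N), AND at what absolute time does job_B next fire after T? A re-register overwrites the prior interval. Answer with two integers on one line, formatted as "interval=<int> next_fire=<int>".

Answer: interval=5 next_fire=95

Derivation:
Op 1: register job_C */17 -> active={job_C:*/17}
Op 2: register job_A */5 -> active={job_A:*/5, job_C:*/17}
Op 3: register job_B */17 -> active={job_A:*/5, job_B:*/17, job_C:*/17}
Op 4: unregister job_C -> active={job_A:*/5, job_B:*/17}
Op 5: unregister job_B -> active={job_A:*/5}
Op 6: register job_A */17 -> active={job_A:*/17}
Op 7: register job_C */7 -> active={job_A:*/17, job_C:*/7}
Op 8: register job_C */17 -> active={job_A:*/17, job_C:*/17}
Op 9: unregister job_C -> active={job_A:*/17}
Op 10: unregister job_A -> active={}
Op 11: register job_B */13 -> active={job_B:*/13}
Op 12: register job_B */5 -> active={job_B:*/5}
Final interval of job_B = 5
Next fire of job_B after T=94: (94//5+1)*5 = 95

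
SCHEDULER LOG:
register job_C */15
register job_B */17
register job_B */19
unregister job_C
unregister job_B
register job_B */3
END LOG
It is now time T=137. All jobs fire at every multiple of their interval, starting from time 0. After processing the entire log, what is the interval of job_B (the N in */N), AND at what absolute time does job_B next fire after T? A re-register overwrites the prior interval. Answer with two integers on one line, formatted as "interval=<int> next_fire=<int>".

Op 1: register job_C */15 -> active={job_C:*/15}
Op 2: register job_B */17 -> active={job_B:*/17, job_C:*/15}
Op 3: register job_B */19 -> active={job_B:*/19, job_C:*/15}
Op 4: unregister job_C -> active={job_B:*/19}
Op 5: unregister job_B -> active={}
Op 6: register job_B */3 -> active={job_B:*/3}
Final interval of job_B = 3
Next fire of job_B after T=137: (137//3+1)*3 = 138

Answer: interval=3 next_fire=138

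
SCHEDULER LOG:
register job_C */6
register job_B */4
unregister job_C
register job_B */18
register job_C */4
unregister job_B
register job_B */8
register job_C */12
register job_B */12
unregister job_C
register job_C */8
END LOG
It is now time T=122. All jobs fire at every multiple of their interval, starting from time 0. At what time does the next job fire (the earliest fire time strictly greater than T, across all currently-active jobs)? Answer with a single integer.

Op 1: register job_C */6 -> active={job_C:*/6}
Op 2: register job_B */4 -> active={job_B:*/4, job_C:*/6}
Op 3: unregister job_C -> active={job_B:*/4}
Op 4: register job_B */18 -> active={job_B:*/18}
Op 5: register job_C */4 -> active={job_B:*/18, job_C:*/4}
Op 6: unregister job_B -> active={job_C:*/4}
Op 7: register job_B */8 -> active={job_B:*/8, job_C:*/4}
Op 8: register job_C */12 -> active={job_B:*/8, job_C:*/12}
Op 9: register job_B */12 -> active={job_B:*/12, job_C:*/12}
Op 10: unregister job_C -> active={job_B:*/12}
Op 11: register job_C */8 -> active={job_B:*/12, job_C:*/8}
  job_B: interval 12, next fire after T=122 is 132
  job_C: interval 8, next fire after T=122 is 128
Earliest fire time = 128 (job job_C)

Answer: 128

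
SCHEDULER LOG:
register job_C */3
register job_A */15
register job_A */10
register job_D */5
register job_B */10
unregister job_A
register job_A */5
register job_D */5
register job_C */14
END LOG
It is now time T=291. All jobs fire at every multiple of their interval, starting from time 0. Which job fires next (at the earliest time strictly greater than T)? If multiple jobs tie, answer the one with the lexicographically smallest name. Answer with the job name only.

Answer: job_C

Derivation:
Op 1: register job_C */3 -> active={job_C:*/3}
Op 2: register job_A */15 -> active={job_A:*/15, job_C:*/3}
Op 3: register job_A */10 -> active={job_A:*/10, job_C:*/3}
Op 4: register job_D */5 -> active={job_A:*/10, job_C:*/3, job_D:*/5}
Op 5: register job_B */10 -> active={job_A:*/10, job_B:*/10, job_C:*/3, job_D:*/5}
Op 6: unregister job_A -> active={job_B:*/10, job_C:*/3, job_D:*/5}
Op 7: register job_A */5 -> active={job_A:*/5, job_B:*/10, job_C:*/3, job_D:*/5}
Op 8: register job_D */5 -> active={job_A:*/5, job_B:*/10, job_C:*/3, job_D:*/5}
Op 9: register job_C */14 -> active={job_A:*/5, job_B:*/10, job_C:*/14, job_D:*/5}
  job_A: interval 5, next fire after T=291 is 295
  job_B: interval 10, next fire after T=291 is 300
  job_C: interval 14, next fire after T=291 is 294
  job_D: interval 5, next fire after T=291 is 295
Earliest = 294, winner (lex tiebreak) = job_C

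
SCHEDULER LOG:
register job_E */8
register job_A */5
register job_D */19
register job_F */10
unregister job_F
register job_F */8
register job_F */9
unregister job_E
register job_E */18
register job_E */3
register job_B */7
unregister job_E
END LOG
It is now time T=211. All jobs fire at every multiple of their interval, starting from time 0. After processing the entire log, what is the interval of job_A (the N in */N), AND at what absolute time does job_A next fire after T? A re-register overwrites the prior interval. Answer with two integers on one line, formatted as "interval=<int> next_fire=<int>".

Op 1: register job_E */8 -> active={job_E:*/8}
Op 2: register job_A */5 -> active={job_A:*/5, job_E:*/8}
Op 3: register job_D */19 -> active={job_A:*/5, job_D:*/19, job_E:*/8}
Op 4: register job_F */10 -> active={job_A:*/5, job_D:*/19, job_E:*/8, job_F:*/10}
Op 5: unregister job_F -> active={job_A:*/5, job_D:*/19, job_E:*/8}
Op 6: register job_F */8 -> active={job_A:*/5, job_D:*/19, job_E:*/8, job_F:*/8}
Op 7: register job_F */9 -> active={job_A:*/5, job_D:*/19, job_E:*/8, job_F:*/9}
Op 8: unregister job_E -> active={job_A:*/5, job_D:*/19, job_F:*/9}
Op 9: register job_E */18 -> active={job_A:*/5, job_D:*/19, job_E:*/18, job_F:*/9}
Op 10: register job_E */3 -> active={job_A:*/5, job_D:*/19, job_E:*/3, job_F:*/9}
Op 11: register job_B */7 -> active={job_A:*/5, job_B:*/7, job_D:*/19, job_E:*/3, job_F:*/9}
Op 12: unregister job_E -> active={job_A:*/5, job_B:*/7, job_D:*/19, job_F:*/9}
Final interval of job_A = 5
Next fire of job_A after T=211: (211//5+1)*5 = 215

Answer: interval=5 next_fire=215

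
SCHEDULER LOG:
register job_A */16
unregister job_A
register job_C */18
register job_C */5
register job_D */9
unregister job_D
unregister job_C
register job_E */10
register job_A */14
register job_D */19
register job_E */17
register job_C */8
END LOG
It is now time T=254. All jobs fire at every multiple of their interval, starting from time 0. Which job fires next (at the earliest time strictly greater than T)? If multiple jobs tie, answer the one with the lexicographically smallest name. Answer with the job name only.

Answer: job_E

Derivation:
Op 1: register job_A */16 -> active={job_A:*/16}
Op 2: unregister job_A -> active={}
Op 3: register job_C */18 -> active={job_C:*/18}
Op 4: register job_C */5 -> active={job_C:*/5}
Op 5: register job_D */9 -> active={job_C:*/5, job_D:*/9}
Op 6: unregister job_D -> active={job_C:*/5}
Op 7: unregister job_C -> active={}
Op 8: register job_E */10 -> active={job_E:*/10}
Op 9: register job_A */14 -> active={job_A:*/14, job_E:*/10}
Op 10: register job_D */19 -> active={job_A:*/14, job_D:*/19, job_E:*/10}
Op 11: register job_E */17 -> active={job_A:*/14, job_D:*/19, job_E:*/17}
Op 12: register job_C */8 -> active={job_A:*/14, job_C:*/8, job_D:*/19, job_E:*/17}
  job_A: interval 14, next fire after T=254 is 266
  job_C: interval 8, next fire after T=254 is 256
  job_D: interval 19, next fire after T=254 is 266
  job_E: interval 17, next fire after T=254 is 255
Earliest = 255, winner (lex tiebreak) = job_E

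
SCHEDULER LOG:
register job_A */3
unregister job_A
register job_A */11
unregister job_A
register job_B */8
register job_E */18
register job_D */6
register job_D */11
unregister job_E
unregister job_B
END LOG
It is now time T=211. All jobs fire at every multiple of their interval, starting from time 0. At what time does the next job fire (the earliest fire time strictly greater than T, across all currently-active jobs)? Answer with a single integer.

Op 1: register job_A */3 -> active={job_A:*/3}
Op 2: unregister job_A -> active={}
Op 3: register job_A */11 -> active={job_A:*/11}
Op 4: unregister job_A -> active={}
Op 5: register job_B */8 -> active={job_B:*/8}
Op 6: register job_E */18 -> active={job_B:*/8, job_E:*/18}
Op 7: register job_D */6 -> active={job_B:*/8, job_D:*/6, job_E:*/18}
Op 8: register job_D */11 -> active={job_B:*/8, job_D:*/11, job_E:*/18}
Op 9: unregister job_E -> active={job_B:*/8, job_D:*/11}
Op 10: unregister job_B -> active={job_D:*/11}
  job_D: interval 11, next fire after T=211 is 220
Earliest fire time = 220 (job job_D)

Answer: 220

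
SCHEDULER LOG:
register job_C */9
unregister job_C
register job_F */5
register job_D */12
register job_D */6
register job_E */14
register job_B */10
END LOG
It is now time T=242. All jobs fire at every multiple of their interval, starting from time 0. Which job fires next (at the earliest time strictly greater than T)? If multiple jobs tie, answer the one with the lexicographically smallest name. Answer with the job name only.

Answer: job_F

Derivation:
Op 1: register job_C */9 -> active={job_C:*/9}
Op 2: unregister job_C -> active={}
Op 3: register job_F */5 -> active={job_F:*/5}
Op 4: register job_D */12 -> active={job_D:*/12, job_F:*/5}
Op 5: register job_D */6 -> active={job_D:*/6, job_F:*/5}
Op 6: register job_E */14 -> active={job_D:*/6, job_E:*/14, job_F:*/5}
Op 7: register job_B */10 -> active={job_B:*/10, job_D:*/6, job_E:*/14, job_F:*/5}
  job_B: interval 10, next fire after T=242 is 250
  job_D: interval 6, next fire after T=242 is 246
  job_E: interval 14, next fire after T=242 is 252
  job_F: interval 5, next fire after T=242 is 245
Earliest = 245, winner (lex tiebreak) = job_F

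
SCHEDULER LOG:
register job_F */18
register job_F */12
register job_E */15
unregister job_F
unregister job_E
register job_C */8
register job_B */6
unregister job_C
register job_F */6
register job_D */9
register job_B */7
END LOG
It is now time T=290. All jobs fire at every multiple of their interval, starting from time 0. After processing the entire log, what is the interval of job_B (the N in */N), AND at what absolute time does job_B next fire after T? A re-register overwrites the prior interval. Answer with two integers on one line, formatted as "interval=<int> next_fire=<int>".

Answer: interval=7 next_fire=294

Derivation:
Op 1: register job_F */18 -> active={job_F:*/18}
Op 2: register job_F */12 -> active={job_F:*/12}
Op 3: register job_E */15 -> active={job_E:*/15, job_F:*/12}
Op 4: unregister job_F -> active={job_E:*/15}
Op 5: unregister job_E -> active={}
Op 6: register job_C */8 -> active={job_C:*/8}
Op 7: register job_B */6 -> active={job_B:*/6, job_C:*/8}
Op 8: unregister job_C -> active={job_B:*/6}
Op 9: register job_F */6 -> active={job_B:*/6, job_F:*/6}
Op 10: register job_D */9 -> active={job_B:*/6, job_D:*/9, job_F:*/6}
Op 11: register job_B */7 -> active={job_B:*/7, job_D:*/9, job_F:*/6}
Final interval of job_B = 7
Next fire of job_B after T=290: (290//7+1)*7 = 294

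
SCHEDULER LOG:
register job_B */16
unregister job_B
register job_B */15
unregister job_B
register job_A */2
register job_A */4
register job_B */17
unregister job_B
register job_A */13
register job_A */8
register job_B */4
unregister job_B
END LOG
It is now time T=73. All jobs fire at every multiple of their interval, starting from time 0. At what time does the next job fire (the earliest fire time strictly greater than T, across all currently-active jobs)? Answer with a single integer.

Answer: 80

Derivation:
Op 1: register job_B */16 -> active={job_B:*/16}
Op 2: unregister job_B -> active={}
Op 3: register job_B */15 -> active={job_B:*/15}
Op 4: unregister job_B -> active={}
Op 5: register job_A */2 -> active={job_A:*/2}
Op 6: register job_A */4 -> active={job_A:*/4}
Op 7: register job_B */17 -> active={job_A:*/4, job_B:*/17}
Op 8: unregister job_B -> active={job_A:*/4}
Op 9: register job_A */13 -> active={job_A:*/13}
Op 10: register job_A */8 -> active={job_A:*/8}
Op 11: register job_B */4 -> active={job_A:*/8, job_B:*/4}
Op 12: unregister job_B -> active={job_A:*/8}
  job_A: interval 8, next fire after T=73 is 80
Earliest fire time = 80 (job job_A)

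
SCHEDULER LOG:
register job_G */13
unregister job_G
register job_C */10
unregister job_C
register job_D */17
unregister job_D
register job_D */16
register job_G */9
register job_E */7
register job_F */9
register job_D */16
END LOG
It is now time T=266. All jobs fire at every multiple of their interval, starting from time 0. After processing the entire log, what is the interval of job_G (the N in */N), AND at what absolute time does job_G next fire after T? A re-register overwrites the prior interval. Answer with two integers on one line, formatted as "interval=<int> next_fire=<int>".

Op 1: register job_G */13 -> active={job_G:*/13}
Op 2: unregister job_G -> active={}
Op 3: register job_C */10 -> active={job_C:*/10}
Op 4: unregister job_C -> active={}
Op 5: register job_D */17 -> active={job_D:*/17}
Op 6: unregister job_D -> active={}
Op 7: register job_D */16 -> active={job_D:*/16}
Op 8: register job_G */9 -> active={job_D:*/16, job_G:*/9}
Op 9: register job_E */7 -> active={job_D:*/16, job_E:*/7, job_G:*/9}
Op 10: register job_F */9 -> active={job_D:*/16, job_E:*/7, job_F:*/9, job_G:*/9}
Op 11: register job_D */16 -> active={job_D:*/16, job_E:*/7, job_F:*/9, job_G:*/9}
Final interval of job_G = 9
Next fire of job_G after T=266: (266//9+1)*9 = 270

Answer: interval=9 next_fire=270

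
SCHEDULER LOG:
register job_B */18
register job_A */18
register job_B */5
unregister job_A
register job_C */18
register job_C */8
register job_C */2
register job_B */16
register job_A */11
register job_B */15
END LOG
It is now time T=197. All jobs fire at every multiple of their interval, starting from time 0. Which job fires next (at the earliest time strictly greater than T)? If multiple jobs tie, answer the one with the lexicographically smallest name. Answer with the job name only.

Op 1: register job_B */18 -> active={job_B:*/18}
Op 2: register job_A */18 -> active={job_A:*/18, job_B:*/18}
Op 3: register job_B */5 -> active={job_A:*/18, job_B:*/5}
Op 4: unregister job_A -> active={job_B:*/5}
Op 5: register job_C */18 -> active={job_B:*/5, job_C:*/18}
Op 6: register job_C */8 -> active={job_B:*/5, job_C:*/8}
Op 7: register job_C */2 -> active={job_B:*/5, job_C:*/2}
Op 8: register job_B */16 -> active={job_B:*/16, job_C:*/2}
Op 9: register job_A */11 -> active={job_A:*/11, job_B:*/16, job_C:*/2}
Op 10: register job_B */15 -> active={job_A:*/11, job_B:*/15, job_C:*/2}
  job_A: interval 11, next fire after T=197 is 198
  job_B: interval 15, next fire after T=197 is 210
  job_C: interval 2, next fire after T=197 is 198
Earliest = 198, winner (lex tiebreak) = job_A

Answer: job_A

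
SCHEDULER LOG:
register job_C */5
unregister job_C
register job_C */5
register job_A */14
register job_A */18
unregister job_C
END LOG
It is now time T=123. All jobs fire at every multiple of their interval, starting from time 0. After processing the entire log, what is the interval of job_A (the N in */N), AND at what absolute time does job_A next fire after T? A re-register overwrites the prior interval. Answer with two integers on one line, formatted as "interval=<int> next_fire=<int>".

Op 1: register job_C */5 -> active={job_C:*/5}
Op 2: unregister job_C -> active={}
Op 3: register job_C */5 -> active={job_C:*/5}
Op 4: register job_A */14 -> active={job_A:*/14, job_C:*/5}
Op 5: register job_A */18 -> active={job_A:*/18, job_C:*/5}
Op 6: unregister job_C -> active={job_A:*/18}
Final interval of job_A = 18
Next fire of job_A after T=123: (123//18+1)*18 = 126

Answer: interval=18 next_fire=126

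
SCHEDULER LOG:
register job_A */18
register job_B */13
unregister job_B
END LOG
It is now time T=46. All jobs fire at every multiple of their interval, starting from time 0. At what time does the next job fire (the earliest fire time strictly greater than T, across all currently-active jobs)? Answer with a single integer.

Answer: 54

Derivation:
Op 1: register job_A */18 -> active={job_A:*/18}
Op 2: register job_B */13 -> active={job_A:*/18, job_B:*/13}
Op 3: unregister job_B -> active={job_A:*/18}
  job_A: interval 18, next fire after T=46 is 54
Earliest fire time = 54 (job job_A)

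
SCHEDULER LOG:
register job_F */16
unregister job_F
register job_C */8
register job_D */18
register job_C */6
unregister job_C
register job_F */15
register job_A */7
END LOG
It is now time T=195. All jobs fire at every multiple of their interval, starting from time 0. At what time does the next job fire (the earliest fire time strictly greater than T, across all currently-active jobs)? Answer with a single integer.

Op 1: register job_F */16 -> active={job_F:*/16}
Op 2: unregister job_F -> active={}
Op 3: register job_C */8 -> active={job_C:*/8}
Op 4: register job_D */18 -> active={job_C:*/8, job_D:*/18}
Op 5: register job_C */6 -> active={job_C:*/6, job_D:*/18}
Op 6: unregister job_C -> active={job_D:*/18}
Op 7: register job_F */15 -> active={job_D:*/18, job_F:*/15}
Op 8: register job_A */7 -> active={job_A:*/7, job_D:*/18, job_F:*/15}
  job_A: interval 7, next fire after T=195 is 196
  job_D: interval 18, next fire after T=195 is 198
  job_F: interval 15, next fire after T=195 is 210
Earliest fire time = 196 (job job_A)

Answer: 196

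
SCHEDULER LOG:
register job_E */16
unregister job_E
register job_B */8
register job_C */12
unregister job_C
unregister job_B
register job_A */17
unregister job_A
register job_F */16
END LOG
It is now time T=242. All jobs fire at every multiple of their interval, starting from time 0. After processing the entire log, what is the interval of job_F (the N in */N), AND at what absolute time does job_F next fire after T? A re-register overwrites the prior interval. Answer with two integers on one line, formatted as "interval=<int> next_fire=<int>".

Answer: interval=16 next_fire=256

Derivation:
Op 1: register job_E */16 -> active={job_E:*/16}
Op 2: unregister job_E -> active={}
Op 3: register job_B */8 -> active={job_B:*/8}
Op 4: register job_C */12 -> active={job_B:*/8, job_C:*/12}
Op 5: unregister job_C -> active={job_B:*/8}
Op 6: unregister job_B -> active={}
Op 7: register job_A */17 -> active={job_A:*/17}
Op 8: unregister job_A -> active={}
Op 9: register job_F */16 -> active={job_F:*/16}
Final interval of job_F = 16
Next fire of job_F after T=242: (242//16+1)*16 = 256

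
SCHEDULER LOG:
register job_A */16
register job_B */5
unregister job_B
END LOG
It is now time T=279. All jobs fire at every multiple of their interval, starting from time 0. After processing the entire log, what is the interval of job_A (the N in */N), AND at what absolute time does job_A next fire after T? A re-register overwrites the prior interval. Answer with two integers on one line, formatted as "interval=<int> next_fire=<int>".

Op 1: register job_A */16 -> active={job_A:*/16}
Op 2: register job_B */5 -> active={job_A:*/16, job_B:*/5}
Op 3: unregister job_B -> active={job_A:*/16}
Final interval of job_A = 16
Next fire of job_A after T=279: (279//16+1)*16 = 288

Answer: interval=16 next_fire=288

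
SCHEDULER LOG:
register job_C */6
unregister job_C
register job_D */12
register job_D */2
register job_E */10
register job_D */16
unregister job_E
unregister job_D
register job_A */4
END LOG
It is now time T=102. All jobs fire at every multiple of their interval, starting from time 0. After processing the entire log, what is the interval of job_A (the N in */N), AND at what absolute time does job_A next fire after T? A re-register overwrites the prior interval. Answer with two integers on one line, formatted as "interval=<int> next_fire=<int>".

Answer: interval=4 next_fire=104

Derivation:
Op 1: register job_C */6 -> active={job_C:*/6}
Op 2: unregister job_C -> active={}
Op 3: register job_D */12 -> active={job_D:*/12}
Op 4: register job_D */2 -> active={job_D:*/2}
Op 5: register job_E */10 -> active={job_D:*/2, job_E:*/10}
Op 6: register job_D */16 -> active={job_D:*/16, job_E:*/10}
Op 7: unregister job_E -> active={job_D:*/16}
Op 8: unregister job_D -> active={}
Op 9: register job_A */4 -> active={job_A:*/4}
Final interval of job_A = 4
Next fire of job_A after T=102: (102//4+1)*4 = 104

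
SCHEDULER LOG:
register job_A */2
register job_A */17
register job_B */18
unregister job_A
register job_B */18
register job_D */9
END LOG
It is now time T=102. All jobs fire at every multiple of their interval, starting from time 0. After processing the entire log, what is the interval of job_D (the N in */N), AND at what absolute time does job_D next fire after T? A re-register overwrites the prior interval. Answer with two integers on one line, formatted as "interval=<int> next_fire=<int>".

Answer: interval=9 next_fire=108

Derivation:
Op 1: register job_A */2 -> active={job_A:*/2}
Op 2: register job_A */17 -> active={job_A:*/17}
Op 3: register job_B */18 -> active={job_A:*/17, job_B:*/18}
Op 4: unregister job_A -> active={job_B:*/18}
Op 5: register job_B */18 -> active={job_B:*/18}
Op 6: register job_D */9 -> active={job_B:*/18, job_D:*/9}
Final interval of job_D = 9
Next fire of job_D after T=102: (102//9+1)*9 = 108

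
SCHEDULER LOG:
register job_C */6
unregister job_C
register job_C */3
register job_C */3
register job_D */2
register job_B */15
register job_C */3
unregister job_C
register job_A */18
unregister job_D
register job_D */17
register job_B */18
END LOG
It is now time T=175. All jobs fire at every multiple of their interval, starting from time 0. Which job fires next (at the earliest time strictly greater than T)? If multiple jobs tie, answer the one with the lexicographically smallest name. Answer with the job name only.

Op 1: register job_C */6 -> active={job_C:*/6}
Op 2: unregister job_C -> active={}
Op 3: register job_C */3 -> active={job_C:*/3}
Op 4: register job_C */3 -> active={job_C:*/3}
Op 5: register job_D */2 -> active={job_C:*/3, job_D:*/2}
Op 6: register job_B */15 -> active={job_B:*/15, job_C:*/3, job_D:*/2}
Op 7: register job_C */3 -> active={job_B:*/15, job_C:*/3, job_D:*/2}
Op 8: unregister job_C -> active={job_B:*/15, job_D:*/2}
Op 9: register job_A */18 -> active={job_A:*/18, job_B:*/15, job_D:*/2}
Op 10: unregister job_D -> active={job_A:*/18, job_B:*/15}
Op 11: register job_D */17 -> active={job_A:*/18, job_B:*/15, job_D:*/17}
Op 12: register job_B */18 -> active={job_A:*/18, job_B:*/18, job_D:*/17}
  job_A: interval 18, next fire after T=175 is 180
  job_B: interval 18, next fire after T=175 is 180
  job_D: interval 17, next fire after T=175 is 187
Earliest = 180, winner (lex tiebreak) = job_A

Answer: job_A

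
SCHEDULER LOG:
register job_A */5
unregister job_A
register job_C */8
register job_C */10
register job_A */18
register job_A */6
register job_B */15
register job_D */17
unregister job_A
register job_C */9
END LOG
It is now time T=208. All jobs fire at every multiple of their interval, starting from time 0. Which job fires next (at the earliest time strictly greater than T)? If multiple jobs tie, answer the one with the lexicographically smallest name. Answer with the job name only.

Answer: job_B

Derivation:
Op 1: register job_A */5 -> active={job_A:*/5}
Op 2: unregister job_A -> active={}
Op 3: register job_C */8 -> active={job_C:*/8}
Op 4: register job_C */10 -> active={job_C:*/10}
Op 5: register job_A */18 -> active={job_A:*/18, job_C:*/10}
Op 6: register job_A */6 -> active={job_A:*/6, job_C:*/10}
Op 7: register job_B */15 -> active={job_A:*/6, job_B:*/15, job_C:*/10}
Op 8: register job_D */17 -> active={job_A:*/6, job_B:*/15, job_C:*/10, job_D:*/17}
Op 9: unregister job_A -> active={job_B:*/15, job_C:*/10, job_D:*/17}
Op 10: register job_C */9 -> active={job_B:*/15, job_C:*/9, job_D:*/17}
  job_B: interval 15, next fire after T=208 is 210
  job_C: interval 9, next fire after T=208 is 216
  job_D: interval 17, next fire after T=208 is 221
Earliest = 210, winner (lex tiebreak) = job_B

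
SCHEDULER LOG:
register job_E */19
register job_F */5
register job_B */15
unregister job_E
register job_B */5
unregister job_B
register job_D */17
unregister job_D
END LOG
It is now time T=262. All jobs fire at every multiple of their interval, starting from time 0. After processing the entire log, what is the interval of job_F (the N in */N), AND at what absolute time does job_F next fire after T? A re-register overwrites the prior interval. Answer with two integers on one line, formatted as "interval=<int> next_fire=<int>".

Answer: interval=5 next_fire=265

Derivation:
Op 1: register job_E */19 -> active={job_E:*/19}
Op 2: register job_F */5 -> active={job_E:*/19, job_F:*/5}
Op 3: register job_B */15 -> active={job_B:*/15, job_E:*/19, job_F:*/5}
Op 4: unregister job_E -> active={job_B:*/15, job_F:*/5}
Op 5: register job_B */5 -> active={job_B:*/5, job_F:*/5}
Op 6: unregister job_B -> active={job_F:*/5}
Op 7: register job_D */17 -> active={job_D:*/17, job_F:*/5}
Op 8: unregister job_D -> active={job_F:*/5}
Final interval of job_F = 5
Next fire of job_F after T=262: (262//5+1)*5 = 265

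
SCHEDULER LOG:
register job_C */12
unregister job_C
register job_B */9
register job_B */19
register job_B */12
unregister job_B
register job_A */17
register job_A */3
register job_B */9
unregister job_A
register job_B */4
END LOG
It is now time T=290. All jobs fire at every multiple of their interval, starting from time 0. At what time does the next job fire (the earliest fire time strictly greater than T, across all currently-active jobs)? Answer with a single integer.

Op 1: register job_C */12 -> active={job_C:*/12}
Op 2: unregister job_C -> active={}
Op 3: register job_B */9 -> active={job_B:*/9}
Op 4: register job_B */19 -> active={job_B:*/19}
Op 5: register job_B */12 -> active={job_B:*/12}
Op 6: unregister job_B -> active={}
Op 7: register job_A */17 -> active={job_A:*/17}
Op 8: register job_A */3 -> active={job_A:*/3}
Op 9: register job_B */9 -> active={job_A:*/3, job_B:*/9}
Op 10: unregister job_A -> active={job_B:*/9}
Op 11: register job_B */4 -> active={job_B:*/4}
  job_B: interval 4, next fire after T=290 is 292
Earliest fire time = 292 (job job_B)

Answer: 292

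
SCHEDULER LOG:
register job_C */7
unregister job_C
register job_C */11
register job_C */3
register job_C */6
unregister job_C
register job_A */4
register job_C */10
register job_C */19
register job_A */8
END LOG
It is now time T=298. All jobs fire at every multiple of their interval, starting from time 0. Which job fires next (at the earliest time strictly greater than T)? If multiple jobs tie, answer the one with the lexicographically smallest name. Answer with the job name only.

Answer: job_A

Derivation:
Op 1: register job_C */7 -> active={job_C:*/7}
Op 2: unregister job_C -> active={}
Op 3: register job_C */11 -> active={job_C:*/11}
Op 4: register job_C */3 -> active={job_C:*/3}
Op 5: register job_C */6 -> active={job_C:*/6}
Op 6: unregister job_C -> active={}
Op 7: register job_A */4 -> active={job_A:*/4}
Op 8: register job_C */10 -> active={job_A:*/4, job_C:*/10}
Op 9: register job_C */19 -> active={job_A:*/4, job_C:*/19}
Op 10: register job_A */8 -> active={job_A:*/8, job_C:*/19}
  job_A: interval 8, next fire after T=298 is 304
  job_C: interval 19, next fire after T=298 is 304
Earliest = 304, winner (lex tiebreak) = job_A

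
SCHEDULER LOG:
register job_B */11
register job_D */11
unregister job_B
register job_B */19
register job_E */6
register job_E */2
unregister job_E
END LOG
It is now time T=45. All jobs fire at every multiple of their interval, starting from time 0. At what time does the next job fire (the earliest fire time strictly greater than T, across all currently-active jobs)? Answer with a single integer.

Op 1: register job_B */11 -> active={job_B:*/11}
Op 2: register job_D */11 -> active={job_B:*/11, job_D:*/11}
Op 3: unregister job_B -> active={job_D:*/11}
Op 4: register job_B */19 -> active={job_B:*/19, job_D:*/11}
Op 5: register job_E */6 -> active={job_B:*/19, job_D:*/11, job_E:*/6}
Op 6: register job_E */2 -> active={job_B:*/19, job_D:*/11, job_E:*/2}
Op 7: unregister job_E -> active={job_B:*/19, job_D:*/11}
  job_B: interval 19, next fire after T=45 is 57
  job_D: interval 11, next fire after T=45 is 55
Earliest fire time = 55 (job job_D)

Answer: 55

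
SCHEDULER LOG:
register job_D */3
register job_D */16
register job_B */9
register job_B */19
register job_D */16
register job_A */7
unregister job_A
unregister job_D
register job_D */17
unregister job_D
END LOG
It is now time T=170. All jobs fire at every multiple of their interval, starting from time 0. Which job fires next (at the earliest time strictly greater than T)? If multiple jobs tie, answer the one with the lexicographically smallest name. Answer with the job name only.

Answer: job_B

Derivation:
Op 1: register job_D */3 -> active={job_D:*/3}
Op 2: register job_D */16 -> active={job_D:*/16}
Op 3: register job_B */9 -> active={job_B:*/9, job_D:*/16}
Op 4: register job_B */19 -> active={job_B:*/19, job_D:*/16}
Op 5: register job_D */16 -> active={job_B:*/19, job_D:*/16}
Op 6: register job_A */7 -> active={job_A:*/7, job_B:*/19, job_D:*/16}
Op 7: unregister job_A -> active={job_B:*/19, job_D:*/16}
Op 8: unregister job_D -> active={job_B:*/19}
Op 9: register job_D */17 -> active={job_B:*/19, job_D:*/17}
Op 10: unregister job_D -> active={job_B:*/19}
  job_B: interval 19, next fire after T=170 is 171
Earliest = 171, winner (lex tiebreak) = job_B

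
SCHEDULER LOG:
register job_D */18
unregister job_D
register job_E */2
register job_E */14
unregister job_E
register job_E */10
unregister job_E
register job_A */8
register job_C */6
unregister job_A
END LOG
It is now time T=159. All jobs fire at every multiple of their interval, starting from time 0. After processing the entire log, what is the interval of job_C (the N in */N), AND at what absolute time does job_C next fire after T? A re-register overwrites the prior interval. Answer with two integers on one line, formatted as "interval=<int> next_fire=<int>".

Answer: interval=6 next_fire=162

Derivation:
Op 1: register job_D */18 -> active={job_D:*/18}
Op 2: unregister job_D -> active={}
Op 3: register job_E */2 -> active={job_E:*/2}
Op 4: register job_E */14 -> active={job_E:*/14}
Op 5: unregister job_E -> active={}
Op 6: register job_E */10 -> active={job_E:*/10}
Op 7: unregister job_E -> active={}
Op 8: register job_A */8 -> active={job_A:*/8}
Op 9: register job_C */6 -> active={job_A:*/8, job_C:*/6}
Op 10: unregister job_A -> active={job_C:*/6}
Final interval of job_C = 6
Next fire of job_C after T=159: (159//6+1)*6 = 162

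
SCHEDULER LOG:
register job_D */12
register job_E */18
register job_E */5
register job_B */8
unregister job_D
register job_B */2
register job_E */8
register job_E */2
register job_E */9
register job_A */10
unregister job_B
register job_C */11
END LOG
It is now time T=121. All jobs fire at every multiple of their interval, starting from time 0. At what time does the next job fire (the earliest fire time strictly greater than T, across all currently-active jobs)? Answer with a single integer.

Op 1: register job_D */12 -> active={job_D:*/12}
Op 2: register job_E */18 -> active={job_D:*/12, job_E:*/18}
Op 3: register job_E */5 -> active={job_D:*/12, job_E:*/5}
Op 4: register job_B */8 -> active={job_B:*/8, job_D:*/12, job_E:*/5}
Op 5: unregister job_D -> active={job_B:*/8, job_E:*/5}
Op 6: register job_B */2 -> active={job_B:*/2, job_E:*/5}
Op 7: register job_E */8 -> active={job_B:*/2, job_E:*/8}
Op 8: register job_E */2 -> active={job_B:*/2, job_E:*/2}
Op 9: register job_E */9 -> active={job_B:*/2, job_E:*/9}
Op 10: register job_A */10 -> active={job_A:*/10, job_B:*/2, job_E:*/9}
Op 11: unregister job_B -> active={job_A:*/10, job_E:*/9}
Op 12: register job_C */11 -> active={job_A:*/10, job_C:*/11, job_E:*/9}
  job_A: interval 10, next fire after T=121 is 130
  job_C: interval 11, next fire after T=121 is 132
  job_E: interval 9, next fire after T=121 is 126
Earliest fire time = 126 (job job_E)

Answer: 126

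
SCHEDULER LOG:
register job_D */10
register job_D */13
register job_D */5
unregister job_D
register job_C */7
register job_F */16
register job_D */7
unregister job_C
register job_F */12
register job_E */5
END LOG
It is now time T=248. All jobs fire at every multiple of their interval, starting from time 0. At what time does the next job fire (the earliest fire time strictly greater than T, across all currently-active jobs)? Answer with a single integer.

Op 1: register job_D */10 -> active={job_D:*/10}
Op 2: register job_D */13 -> active={job_D:*/13}
Op 3: register job_D */5 -> active={job_D:*/5}
Op 4: unregister job_D -> active={}
Op 5: register job_C */7 -> active={job_C:*/7}
Op 6: register job_F */16 -> active={job_C:*/7, job_F:*/16}
Op 7: register job_D */7 -> active={job_C:*/7, job_D:*/7, job_F:*/16}
Op 8: unregister job_C -> active={job_D:*/7, job_F:*/16}
Op 9: register job_F */12 -> active={job_D:*/7, job_F:*/12}
Op 10: register job_E */5 -> active={job_D:*/7, job_E:*/5, job_F:*/12}
  job_D: interval 7, next fire after T=248 is 252
  job_E: interval 5, next fire after T=248 is 250
  job_F: interval 12, next fire after T=248 is 252
Earliest fire time = 250 (job job_E)

Answer: 250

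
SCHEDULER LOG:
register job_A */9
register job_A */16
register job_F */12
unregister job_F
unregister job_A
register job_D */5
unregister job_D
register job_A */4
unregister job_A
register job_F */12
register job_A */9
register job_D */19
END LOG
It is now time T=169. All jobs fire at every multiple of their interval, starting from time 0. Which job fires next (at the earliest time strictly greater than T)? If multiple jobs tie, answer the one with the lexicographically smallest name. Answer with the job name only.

Answer: job_A

Derivation:
Op 1: register job_A */9 -> active={job_A:*/9}
Op 2: register job_A */16 -> active={job_A:*/16}
Op 3: register job_F */12 -> active={job_A:*/16, job_F:*/12}
Op 4: unregister job_F -> active={job_A:*/16}
Op 5: unregister job_A -> active={}
Op 6: register job_D */5 -> active={job_D:*/5}
Op 7: unregister job_D -> active={}
Op 8: register job_A */4 -> active={job_A:*/4}
Op 9: unregister job_A -> active={}
Op 10: register job_F */12 -> active={job_F:*/12}
Op 11: register job_A */9 -> active={job_A:*/9, job_F:*/12}
Op 12: register job_D */19 -> active={job_A:*/9, job_D:*/19, job_F:*/12}
  job_A: interval 9, next fire after T=169 is 171
  job_D: interval 19, next fire after T=169 is 171
  job_F: interval 12, next fire after T=169 is 180
Earliest = 171, winner (lex tiebreak) = job_A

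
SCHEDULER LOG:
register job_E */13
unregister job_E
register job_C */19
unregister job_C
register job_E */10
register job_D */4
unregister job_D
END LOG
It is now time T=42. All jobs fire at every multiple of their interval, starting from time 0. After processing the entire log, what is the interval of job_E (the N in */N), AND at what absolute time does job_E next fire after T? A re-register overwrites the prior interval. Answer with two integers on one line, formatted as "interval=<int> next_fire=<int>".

Op 1: register job_E */13 -> active={job_E:*/13}
Op 2: unregister job_E -> active={}
Op 3: register job_C */19 -> active={job_C:*/19}
Op 4: unregister job_C -> active={}
Op 5: register job_E */10 -> active={job_E:*/10}
Op 6: register job_D */4 -> active={job_D:*/4, job_E:*/10}
Op 7: unregister job_D -> active={job_E:*/10}
Final interval of job_E = 10
Next fire of job_E after T=42: (42//10+1)*10 = 50

Answer: interval=10 next_fire=50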